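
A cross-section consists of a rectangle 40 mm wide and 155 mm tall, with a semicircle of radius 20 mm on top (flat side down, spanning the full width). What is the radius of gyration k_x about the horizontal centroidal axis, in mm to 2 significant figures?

k_x ≈ 49 mm

Treat the section as a set of non-overlapping primitives; coordinates are from the bounding-box lower-left.
Rectangular body: 40 × 155, A = 6 200 mm², y = 77.5 mm, Ī = 12 412 917 mm⁴.
Semicircular cap: semicircle r = 20, A = 628.3 mm², y = 163.5 mm, Ī = 17 561 mm⁴.
Centroid: ȳ = ΣA·y / ΣA = 85.41 mm.
Transfer each piece to the horizontal centroidal axis using Ī + A·d² with d = y − 85.41:
  rectangular body: d = -7.912 mm → contributes +12 801 069 mm⁴
  semicircular cap: d = 78.08 mm → contributes +3 847 696 mm⁴
Total I = 16 648 765 mm⁴.
Radius of gyration: k = √(I/A) = √(16 648 765 / 6 828) = 49.38 mm.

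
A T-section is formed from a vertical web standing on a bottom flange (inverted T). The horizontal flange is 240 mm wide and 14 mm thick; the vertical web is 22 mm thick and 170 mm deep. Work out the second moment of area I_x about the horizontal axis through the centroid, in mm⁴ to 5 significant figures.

Decompose the section into non-overlapping parts with the origin at the bottom-left of its bounding rectangle.
Flange: 240 × 14, A = 3 360 mm², y = 7 mm, Ī = 54 880 mm⁴.
Web: 22 × 170, A = 3 740 mm², y = 99 mm, Ī = 9 007 167 mm⁴.
Centroid: ȳ = ΣA·y / ΣA = 55.46197 mm.
Transfer each piece to the horizontal axis through the centroid using Ī + A·d² with d = y − 55.46197:
  flange: d = -48.46197 mm → contributes +7 946 051 mm⁴
  web: d = 43.53803 mm → contributes +16 096 561 mm⁴
Total I = 24 042 611 mm⁴.

I_x ≈ 2.4043 × 10⁷ mm⁴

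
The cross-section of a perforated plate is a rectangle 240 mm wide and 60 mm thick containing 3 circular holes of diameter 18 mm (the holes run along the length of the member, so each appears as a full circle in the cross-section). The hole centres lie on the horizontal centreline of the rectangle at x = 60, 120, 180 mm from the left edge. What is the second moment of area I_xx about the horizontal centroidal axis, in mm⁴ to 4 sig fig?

Split into non-overlapping primitives; take the origin at the lower-left of the bounding box.
Plate: 240 × 60, A = 14 400 mm², y = 30 mm, Ī = 4 320 000 mm⁴.
Hole 1 (subtracted): ⌀18, A = 254.469 mm², y = 30 mm, Ī = 5 153 mm⁴.
Hole 2 (subtracted): ⌀18, A = 254.469 mm², y = 30 mm, Ī = 5 153 mm⁴.
Hole 3 (subtracted): ⌀18, A = 254.469 mm², y = 30 mm, Ī = 5 153 mm⁴.
By symmetry the centroid is at mid-height, ȳ = 30 mm.
All pieces are centred on the horizontal centroidal axis, so I = ΣĪ (holes subtracted) = 4 304 541 mm⁴.

I_xx ≈ 4.305 × 10⁶ mm⁴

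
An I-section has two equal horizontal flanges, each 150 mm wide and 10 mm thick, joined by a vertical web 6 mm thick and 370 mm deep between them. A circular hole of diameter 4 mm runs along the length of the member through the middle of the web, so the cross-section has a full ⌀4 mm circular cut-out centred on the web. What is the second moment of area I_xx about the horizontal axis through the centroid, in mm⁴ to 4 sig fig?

Split into non-overlapping primitives; take the origin at the lower-left of the bounding box.
Bottom flange: 150 × 10, A = 1 500 mm², y = 5 mm, Ī = 12 500 mm⁴.
Web: 6 × 370, A = 2 220 mm², y = 195 mm, Ī = 25 326 500 mm⁴.
Top flange: 150 × 10, A = 1 500 mm², y = 385 mm, Ī = 12 500 mm⁴.
Hole (subtracted): ⌀4, A = 12.5664 mm², y = 195 mm, Ī = 12.5664 mm⁴.
By symmetry the centroid is at mid-height, ȳ = 195 mm.
Transfer each piece to the horizontal axis through the centroid using Ī + A·d² with d = y − 195:
  bottom flange: d = -190 mm → contributes +54 162 500 mm⁴
  web: d = 0 mm → contributes +25 326 500 mm⁴
  top flange: d = 190 mm → contributes +54 162 500 mm⁴
  hole: d = 0 mm → contributes −12.5664 mm⁴
Total I = 133 651 487 mm⁴.

I_xx ≈ 1.337 × 10⁸ mm⁴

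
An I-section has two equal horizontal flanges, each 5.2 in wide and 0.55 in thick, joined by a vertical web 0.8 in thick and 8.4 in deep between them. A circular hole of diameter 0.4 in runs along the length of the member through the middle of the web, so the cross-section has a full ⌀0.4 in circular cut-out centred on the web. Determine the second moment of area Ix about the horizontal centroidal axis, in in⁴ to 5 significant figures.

Decompose the section into non-overlapping parts with the origin at the bottom-left of its bounding rectangle.
Bottom flange: 5.2 × 0.55, A = 2.86 in², y = 0.275 in, Ī = 0.07209583 in⁴.
Web: 0.8 × 8.4, A = 6.72 in², y = 4.75 in, Ī = 39.5136 in⁴.
Top flange: 5.2 × 0.55, A = 2.86 in², y = 9.225 in, Ī = 0.07209583 in⁴.
Hole (subtracted): ⌀0.4, A = 0.1256637 in², y = 4.75 in, Ī = 0.001256637 in⁴.
By symmetry the centroid is at mid-height, ȳ = 4.75 in.
Transfer each piece to the horizontal centroidal axis using Ī + A·d² with d = y − 4.75:
  bottom flange: d = -4.475 in → contributes +57.34538 in⁴
  web: d = 0 in → contributes +39.5136 in⁴
  top flange: d = 4.475 in → contributes +57.34538 in⁴
  hole: d = 0 in → contributes −0.001256637 in⁴
Total I = 154.2031 in⁴.

Ix ≈ 154.20 in⁴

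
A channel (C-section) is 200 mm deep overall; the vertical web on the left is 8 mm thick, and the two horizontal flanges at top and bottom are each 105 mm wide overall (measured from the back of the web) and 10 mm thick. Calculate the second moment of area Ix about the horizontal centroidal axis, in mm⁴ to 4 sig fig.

Ix ≈ 2.286 × 10⁷ mm⁴

Split into non-overlapping primitives; take the origin at the lower-left of the bounding box.
Web: 8 × 200, A = 1 600 mm², y = 100 mm, Ī = 5 333 333 mm⁴.
Top flange (beyond web): 97 × 10, A = 970 mm², y = 195 mm, Ī = 8083.33 mm⁴.
Bottom flange (beyond web): 97 × 10, A = 970 mm², y = 5 mm, Ī = 8083.33 mm⁴.
By symmetry the centroid is at mid-height, ȳ = 100 mm.
Transfer each piece to the horizontal centroidal axis using Ī + A·d² with d = y − 100:
  web: d = 0 mm → contributes +5 333 333 mm⁴
  top flange (beyond web): d = 95 mm → contributes +8 762 333 mm⁴
  bottom flange (beyond web): d = -95 mm → contributes +8 762 333 mm⁴
Total I = 22 858 000 mm⁴.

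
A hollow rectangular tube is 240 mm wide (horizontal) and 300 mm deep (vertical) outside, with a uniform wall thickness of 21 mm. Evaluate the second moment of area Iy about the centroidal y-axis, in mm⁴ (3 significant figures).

Split into non-overlapping primitives; take the origin at the lower-left of the bounding box.
Outer rectangle: 240 × 300, A = 72 000 mm², x = 120 mm, Ī = 345 600 000 mm⁴.
Inner void (subtracted): 198 × 258, A = 51 084 mm², x = 120 mm, Ī = 166 891 428 mm⁴.
By symmetry the centroid is at mid-width, x̄ = 120 mm.
All pieces are centred on the centroidal y-axis, so I = ΣĪ (holes subtracted) = 178 708 572 mm⁴.

Iy ≈ 1.79 × 10⁸ mm⁴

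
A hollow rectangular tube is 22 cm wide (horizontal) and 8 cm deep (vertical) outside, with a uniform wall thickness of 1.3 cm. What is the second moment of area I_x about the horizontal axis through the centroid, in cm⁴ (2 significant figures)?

Break the section into simple shapes (no overlaps), measuring from the bottom-left corner of the bounding box.
Outer rectangle: 22 × 8, A = 176 cm², y = 4 cm, Ī = 938.7 cm⁴.
Inner void (subtracted): 19.4 × 5.4, A = 104.8 cm², y = 4 cm, Ī = 254.6 cm⁴.
By symmetry the centroid is at mid-height, ȳ = 4 cm.
All pieces are centred on the horizontal axis through the centroid, so I = ΣĪ (holes subtracted) = 684.1 cm⁴.

I_x ≈ 680 cm⁴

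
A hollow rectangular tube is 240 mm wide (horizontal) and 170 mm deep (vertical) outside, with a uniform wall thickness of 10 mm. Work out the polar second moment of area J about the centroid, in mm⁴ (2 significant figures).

Break the section into simple shapes (no overlaps), measuring from the bottom-left corner of the bounding box.
Outer rectangle: 240 × 170, A = 40 800 mm², y = 85 mm, Ī = 98 260 000 mm⁴.
Inner void (subtracted): 220 × 150, A = 33 000 mm², y = 85 mm, Ī = 61 875 000 mm⁴.
By symmetry the centroid is at mid-height, ȳ = 85 mm.
All pieces are centred on the centroidal x-axis, so I = ΣĪ (holes subtracted) = 36 385 000 mm⁴.
Repeating about the centroidal y-axis gives I_y = 62 740 000 mm⁴.
Polar second moment: J = I_x + I_y = 99 125 000 mm⁴.

J ≈ 9.9 × 10⁷ mm⁴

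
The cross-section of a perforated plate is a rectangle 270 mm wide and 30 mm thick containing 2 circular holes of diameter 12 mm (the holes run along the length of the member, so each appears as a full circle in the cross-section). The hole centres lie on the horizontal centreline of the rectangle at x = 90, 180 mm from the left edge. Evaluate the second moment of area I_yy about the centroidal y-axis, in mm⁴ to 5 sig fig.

Break the section into simple shapes (no overlaps), measuring from the bottom-left corner of the bounding box.
Plate: 270 × 30, A = 8 100 mm², x = 135 mm, Ī = 49 207 500 mm⁴.
Hole 1 (subtracted): ⌀12, A = 113.0973 mm², x = 90 mm, Ī = 1017.876 mm⁴.
Hole 2 (subtracted): ⌀12, A = 113.0973 mm², x = 180 mm, Ī = 1017.876 mm⁴.
By symmetry the centroid is at mid-width, x̄ = 135 mm.
Transfer each piece to the centroidal y-axis using Ī + A·d² with d = x − 135:
  plate: d = 0 mm → contributes +49 207 500 mm⁴
  hole 1: d = -45 mm → contributes −230 040 mm⁴
  hole 2: d = 45 mm → contributes −230 040 mm⁴
Total I = 48 747 420 mm⁴.

I_yy ≈ 4.8747 × 10⁷ mm⁴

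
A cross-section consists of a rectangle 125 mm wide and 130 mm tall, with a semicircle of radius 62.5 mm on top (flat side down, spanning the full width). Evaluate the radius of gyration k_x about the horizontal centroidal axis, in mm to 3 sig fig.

k_x ≈ 52.6 mm

Decompose the section into non-overlapping parts with the origin at the bottom-left of its bounding rectangle.
Rectangular body: 125 × 130, A = 16 250 mm², y = 65 mm, Ī = 22 885 417 mm⁴.
Semicircular cap: semicircle r = 62.5, A = 6135.9 mm², y = 156.53 mm, Ī = 1 674 758 mm⁴.
Centroid: ȳ = ΣA·y / ΣA = 90.087 mm.
Transfer each piece to the horizontal centroidal axis using Ī + A·d² with d = y − 90.087:
  rectangular body: d = -25.087 mm → contributes +33 112 469 mm⁴
  semicircular cap: d = 66.439 mm → contributes +28 759 451 mm⁴
Total I = 61 871 920 mm⁴.
Radius of gyration: k = √(I/A) = √(61 871 920 / 22 386) = 52.573 mm.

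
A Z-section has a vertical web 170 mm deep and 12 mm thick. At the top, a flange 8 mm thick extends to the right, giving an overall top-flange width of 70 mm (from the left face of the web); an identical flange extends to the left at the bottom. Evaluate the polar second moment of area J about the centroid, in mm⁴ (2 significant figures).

J ≈ 1.2 × 10⁷ mm⁴

Break the section into simple shapes (no overlaps), measuring from the bottom-left corner of the bounding box.
Web: 12 × 170, A = 2 040 mm², y = 85 mm, Ī = 4 913 000 mm⁴.
Top flange (beyond web): 58 × 8, A = 464 mm², y = 166 mm, Ī = 2 475 mm⁴.
Bottom flange (beyond web): 58 × 8, A = 464 mm², y = 4 mm, Ī = 2 475 mm⁴.
Centroid: ȳ = ΣA·y / ΣA = 85 mm.
Transfer each piece to the centroidal x-axis using Ī + A·d² with d = y − 85:
  web: d = 0 mm → contributes +4 913 000 mm⁴
  top flange (beyond web): d = 81 mm → contributes +3 046 779 mm⁴
  bottom flange (beyond web): d = -81 mm → contributes +3 046 779 mm⁴
Total I = 11 006 557 mm⁴.
For the y-axis: x̄ = 64 mm.
Repeating about the centroidal y-axis gives I_y = 1 421 429 mm⁴.
Polar second moment: J = I_x + I_y = 12 427 987 mm⁴.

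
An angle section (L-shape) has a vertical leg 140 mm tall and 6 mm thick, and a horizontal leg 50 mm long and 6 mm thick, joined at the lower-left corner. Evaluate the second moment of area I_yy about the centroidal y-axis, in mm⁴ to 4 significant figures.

Decompose the section into non-overlapping parts with the origin at the bottom-left of its bounding rectangle.
Vertical leg: 6 × 140, A = 840 mm², x = 3 mm, Ī = 2 520 mm⁴.
Horizontal leg (remainder): 44 × 6, A = 264 mm², x = 28 mm, Ī = 42 592 mm⁴.
Centroid: x̄ = ΣA·x / ΣA = 8.97826 mm.
Transfer each piece to the centroidal y-axis using Ī + A·d² with d = x − 8.97826:
  vertical leg: d = -5.97826 mm → contributes +32541.3 mm⁴
  horizontal leg (remainder): d = 19.0217 mm → contributes +138 114 mm⁴
Total I = 170 655 mm⁴.

I_yy ≈ 1.707 × 10⁵ mm⁴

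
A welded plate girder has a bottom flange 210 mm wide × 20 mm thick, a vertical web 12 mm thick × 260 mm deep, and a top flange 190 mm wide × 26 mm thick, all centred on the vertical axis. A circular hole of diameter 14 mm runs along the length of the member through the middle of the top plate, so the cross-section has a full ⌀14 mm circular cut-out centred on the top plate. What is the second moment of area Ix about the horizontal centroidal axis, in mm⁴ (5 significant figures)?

Treat the section as a set of non-overlapping primitives; coordinates are from the bounding-box lower-left.
Bottom plate: 210 × 20, A = 4 200 mm², y = 10 mm, Ī = 140 000 mm⁴.
Web plate: 12 × 260, A = 3 120 mm², y = 150 mm, Ī = 17 576 000 mm⁴.
Top plate: 190 × 26, A = 4 940 mm², y = 293 mm, Ī = 278286.7 mm⁴.
Hole (subtracted): ⌀14, A = 153.938 mm², y = 293 mm, Ī = 1885.741 mm⁴.
Centroid: ȳ = ΣA·y / ΣA = 157.9635 mm.
Transfer each piece to the horizontal centroidal axis using Ī + A·d² with d = y − 157.9635:
  bottom plate: d = -147.9635 mm → contributes +92 091 453 mm⁴
  web plate: d = -7.963519 mm → contributes +17 773 863 mm⁴
  top plate: d = 135.0365 mm → contributes +90 358 451 mm⁴
  hole: d = 135.0365 mm → contributes −2 808 923 mm⁴
Total I = 197 414 844 mm⁴.

Ix ≈ 1.9741 × 10⁸ mm⁴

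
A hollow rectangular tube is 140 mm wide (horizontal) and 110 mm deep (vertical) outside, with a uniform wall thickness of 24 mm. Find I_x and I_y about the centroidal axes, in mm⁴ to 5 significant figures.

Split into non-overlapping primitives; take the origin at the lower-left of the bounding box.
Outer rectangle: 140 × 110, A = 15 400 mm², y = 55 mm, Ī = 15 528 333 mm⁴.
Inner void (subtracted): 92 × 62, A = 5 704 mm², y = 55 mm, Ī = 1 827 181 mm⁴.
By symmetry the centroid is at mid-height, ȳ = 55 mm.
All pieces are centred on the centroidal x-axis, so I = ΣĪ (holes subtracted) = 13 701 152 mm⁴.
Repeating about the centroidal y-axis gives I_y = 21 130 112 mm⁴.

I_x ≈ 1.3701 × 10⁷ mm⁴, I_y ≈ 2.1130 × 10⁷ mm⁴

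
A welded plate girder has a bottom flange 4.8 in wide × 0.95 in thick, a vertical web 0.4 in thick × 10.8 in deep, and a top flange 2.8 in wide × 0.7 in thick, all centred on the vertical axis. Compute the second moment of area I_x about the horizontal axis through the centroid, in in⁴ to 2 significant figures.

I_x ≈ 240 in⁴

Treat the section as a set of non-overlapping primitives; coordinates are from the bounding-box lower-left.
Bottom plate: 4.8 × 0.95, A = 4.56 in², y = 0.475 in, Ī = 0.343 in⁴.
Web plate: 0.4 × 10.8, A = 4.32 in², y = 6.35 in, Ī = 41.99 in⁴.
Top plate: 2.8 × 0.7, A = 1.96 in², y = 12.1 in, Ī = 0.08003 in⁴.
Centroid: ȳ = ΣA·y / ΣA = 4.918 in.
Transfer each piece to the horizontal axis through the centroid using Ī + A·d² with d = y − 4.918:
  bottom plate: d = -4.443 in → contributes +90.37 in⁴
  web plate: d = 1.432 in → contributes +50.85 in⁴
  top plate: d = 7.182 in → contributes +101.2 in⁴
Total I = 242.4 in⁴.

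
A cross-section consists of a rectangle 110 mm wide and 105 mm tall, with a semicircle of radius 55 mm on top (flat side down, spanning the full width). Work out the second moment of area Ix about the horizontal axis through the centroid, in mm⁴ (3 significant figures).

Break the section into simple shapes (no overlaps), measuring from the bottom-left corner of the bounding box.
Rectangular body: 110 × 105, A = 11 550 mm², y = 52.5 mm, Ī = 10 611 563 mm⁴.
Semicircular cap: semicircle r = 55, A = 4751.7 mm², y = 128.34 mm, Ī = 1 004 345 mm⁴.
Centroid: ȳ = ΣA·y / ΣA = 74.607 mm.
Transfer each piece to the horizontal axis through the centroid using Ī + A·d² with d = y − 74.607:
  rectangular body: d = -22.107 mm → contributes +16 256 209 mm⁴
  semicircular cap: d = 53.736 mm → contributes +14 724 957 mm⁴
Total I = 30 981 166 mm⁴.

Ix ≈ 3.10 × 10⁷ mm⁴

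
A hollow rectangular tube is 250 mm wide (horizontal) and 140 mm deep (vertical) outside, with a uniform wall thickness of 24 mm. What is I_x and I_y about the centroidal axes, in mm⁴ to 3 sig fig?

I_x ≈ 4.41 × 10⁷ mm⁴, I_y ≈ 1.19 × 10⁸ mm⁴

Break the section into simple shapes (no overlaps), measuring from the bottom-left corner of the bounding box.
Outer rectangle: 250 × 140, A = 35 000 mm², y = 70 mm, Ī = 57 166 667 mm⁴.
Inner void (subtracted): 202 × 92, A = 18 584 mm², y = 70 mm, Ī = 13 107 915 mm⁴.
By symmetry the centroid is at mid-height, ȳ = 70 mm.
All pieces are centred on the centroidal x-axis, so I = ΣĪ (holes subtracted) = 44 058 752 mm⁴.
Repeating about the centroidal y-axis gives I_y = 119 099 872 mm⁴.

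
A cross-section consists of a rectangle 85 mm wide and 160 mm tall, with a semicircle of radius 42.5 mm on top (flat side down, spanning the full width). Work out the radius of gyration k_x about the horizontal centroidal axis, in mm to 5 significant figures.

Treat the section as a set of non-overlapping primitives; coordinates are from the bounding-box lower-left.
Rectangular body: 85 × 160, A = 13 600 mm², y = 80 mm, Ī = 29 013 333 mm⁴.
Semicircular cap: semicircle r = 42.5, A = 2837.251 mm², y = 178.0376 mm, Ī = 358086.4 mm⁴.
Centroid: ȳ = ΣA·y / ΣA = 96.92236 mm.
Transfer each piece to the horizontal centroidal axis using Ī + A·d² with d = y − 96.92236:
  rectangular body: d = -16.92236 mm → contributes +32 907 917 mm⁴
  semicircular cap: d = 81.1152 mm → contributes +19 026 275 mm⁴
Total I = 51 934 192 mm⁴.
Radius of gyration: k = √(I/A) = √(51 934 192 / 16437.25) = 56.20981 mm.

k_x ≈ 56.210 mm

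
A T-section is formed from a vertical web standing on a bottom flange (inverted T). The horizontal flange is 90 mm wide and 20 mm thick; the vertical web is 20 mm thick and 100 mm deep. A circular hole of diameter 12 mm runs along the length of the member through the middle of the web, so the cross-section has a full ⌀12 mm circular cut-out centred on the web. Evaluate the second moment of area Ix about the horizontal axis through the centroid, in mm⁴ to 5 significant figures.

Decompose the section into non-overlapping parts with the origin at the bottom-left of its bounding rectangle.
Flange: 90 × 20, A = 1 800 mm², y = 10 mm, Ī = 60 000 mm⁴.
Web: 20 × 100, A = 2 000 mm², y = 70 mm, Ī = 1 666 667 mm⁴.
Hole (subtracted): ⌀12, A = 113.0973 mm², y = 70 mm, Ī = 1017.876 mm⁴.
Centroid: ȳ = ΣA·y / ΣA = 40.70712 mm.
Transfer each piece to the horizontal axis through the centroid using Ī + A·d² with d = y − 40.70712:
  flange: d = -30.70712 mm → contributes +1 757 269 mm⁴
  web: d = 29.29288 mm → contributes +3 382 812 mm⁴
  hole: d = 29.29288 mm → contributes −98063.63 mm⁴
Total I = 5 042 018 mm⁴.

Ix ≈ 5.0420 × 10⁶ mm⁴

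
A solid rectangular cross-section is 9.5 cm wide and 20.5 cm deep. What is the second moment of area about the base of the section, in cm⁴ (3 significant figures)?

I_base ≈ 2.73 × 10⁴ cm⁴

The section: 9.5 × 20.5, A = 194.75 cm², y = 10.25 cm, Ī = 6820.3 cm⁴.
Transfer it to a horizontal axis along the bottom face using Ī + A·d² with d = y − 0:
  the section: d = 10.25 cm → contributes +27 281 cm⁴
Total I = 27 281 cm⁴.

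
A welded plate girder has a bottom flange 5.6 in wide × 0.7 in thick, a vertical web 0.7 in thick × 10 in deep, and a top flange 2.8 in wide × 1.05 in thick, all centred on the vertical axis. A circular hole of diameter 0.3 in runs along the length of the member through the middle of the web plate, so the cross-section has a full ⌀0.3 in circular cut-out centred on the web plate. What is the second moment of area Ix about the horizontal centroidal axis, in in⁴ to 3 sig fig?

Ix ≈ 259 in⁴

Decompose the section into non-overlapping parts with the origin at the bottom-left of its bounding rectangle.
Bottom plate: 5.6 × 0.7, A = 3.92 in², y = 0.35 in, Ī = 0.16007 in⁴.
Web plate: 0.7 × 10, A = 7 in², y = 5.7 in, Ī = 58.333 in⁴.
Top plate: 2.8 × 1.05, A = 2.94 in², y = 11.225 in, Ī = 0.27011 in⁴.
Hole (subtracted): ⌀0.3, A = 0.070686 in², y = 5.7 in, Ī = 0.00039761 in⁴.
Centroid: ȳ = ΣA·y / ΣA = 5.3571 in.
Transfer each piece to the horizontal centroidal axis using Ī + A·d² with d = y − 5.3571:
  bottom plate: d = -5.0071 in → contributes +98.438 in⁴
  web plate: d = 0.34291 in → contributes +59.156 in⁴
  top plate: d = 5.8679 in → contributes +101.5 in⁴
  hole: d = 0.34291 in → contributes −0.0087094 in⁴
Total I = 259.09 in⁴.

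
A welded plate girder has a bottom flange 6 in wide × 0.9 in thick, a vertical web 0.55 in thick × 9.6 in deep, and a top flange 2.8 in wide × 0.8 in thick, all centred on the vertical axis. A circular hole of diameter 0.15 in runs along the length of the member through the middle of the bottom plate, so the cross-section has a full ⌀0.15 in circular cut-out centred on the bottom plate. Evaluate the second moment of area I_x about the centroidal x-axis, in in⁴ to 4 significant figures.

Break the section into simple shapes (no overlaps), measuring from the bottom-left corner of the bounding box.
Bottom plate: 6 × 0.9, A = 5.4 in², y = 0.45 in, Ī = 0.3645 in⁴.
Web plate: 0.55 × 9.6, A = 5.28 in², y = 5.7 in, Ī = 40.5504 in⁴.
Top plate: 2.8 × 0.8, A = 2.24 in², y = 10.9 in, Ī = 0.119467 in⁴.
Hole (subtracted): ⌀0.15, A = 0.0176715 in², y = 0.45 in, Ī = 0.0000248505 in⁴.
Centroid: ȳ = ΣA·y / ΣA = 4.4127 in.
Transfer each piece to the centroidal x-axis using Ī + A·d² with d = y − 4.4127:
  bottom plate: d = -3.9627 in → contributes +85.1605 in⁴
  web plate: d = 1.2873 in → contributes +49.3002 in⁴
  top plate: d = 6.4873 in → contributes +94.3901 in⁴
  hole: d = -3.9627 in → contributes −0.277519 in⁴
Total I = 228.573 in⁴.

I_x ≈ 228.6 in⁴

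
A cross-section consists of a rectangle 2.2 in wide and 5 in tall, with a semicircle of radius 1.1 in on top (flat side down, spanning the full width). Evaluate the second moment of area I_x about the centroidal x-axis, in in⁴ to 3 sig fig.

Split into non-overlapping primitives; take the origin at the lower-left of the bounding box.
Rectangular body: 2.2 × 5, A = 11 in², y = 2.5 in, Ī = 22.917 in⁴.
Semicircular cap: semicircle r = 1.1, A = 1.9007 in², y = 5.4669 in, Ī = 0.1607 in⁴.
Centroid: ȳ = ΣA·y / ΣA = 2.9371 in.
Transfer each piece to the centroidal x-axis using Ī + A·d² with d = y − 2.9371:
  rectangular body: d = -0.43711 in → contributes +25.018 in⁴
  semicircular cap: d = 2.5297 in → contributes +12.324 in⁴
Total I = 37.343 in⁴.

I_x ≈ 37.3 in⁴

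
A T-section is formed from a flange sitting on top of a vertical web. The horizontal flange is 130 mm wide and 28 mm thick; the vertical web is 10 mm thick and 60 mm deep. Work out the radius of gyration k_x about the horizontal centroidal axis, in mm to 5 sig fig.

k_x ≈ 18.268 mm

Break the section into simple shapes (no overlaps), measuring from the bottom-left corner of the bounding box.
Flange: 130 × 28, A = 3 640 mm², y = 74 mm, Ī = 237813.3 mm⁴.
Web: 10 × 60, A = 600 mm², y = 30 mm, Ī = 180 000 mm⁴.
Centroid: ȳ = ΣA·y / ΣA = 67.77358 mm.
Transfer each piece to the horizontal centroidal axis using Ī + A·d² with d = y − 67.77358:
  flange: d = 6.226415 mm → contributes +378929.7 mm⁴
  web: d = -37.77358 mm → contributes +1 036 106 mm⁴
Total I = 1 415 036 mm⁴.
Radius of gyration: k = √(I/A) = √(1 415 036 / 4 240) = 18.26841 mm.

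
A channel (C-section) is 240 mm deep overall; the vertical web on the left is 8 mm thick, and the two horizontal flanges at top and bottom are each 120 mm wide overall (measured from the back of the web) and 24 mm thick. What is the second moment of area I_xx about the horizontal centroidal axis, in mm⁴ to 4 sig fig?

I_xx ≈ 7.218 × 10⁷ mm⁴

Break the section into simple shapes (no overlaps), measuring from the bottom-left corner of the bounding box.
Web: 8 × 240, A = 1 920 mm², y = 120 mm, Ī = 9 216 000 mm⁴.
Top flange (beyond web): 112 × 24, A = 2 688 mm², y = 228 mm, Ī = 129 024 mm⁴.
Bottom flange (beyond web): 112 × 24, A = 2 688 mm², y = 12 mm, Ī = 129 024 mm⁴.
By symmetry the centroid is at mid-height, ȳ = 120 mm.
Transfer each piece to the horizontal centroidal axis using Ī + A·d² with d = y − 120:
  web: d = 0 mm → contributes +9 216 000 mm⁴
  top flange (beyond web): d = 108 mm → contributes +31 481 856 mm⁴
  bottom flange (beyond web): d = -108 mm → contributes +31 481 856 mm⁴
Total I = 72 179 712 mm⁴.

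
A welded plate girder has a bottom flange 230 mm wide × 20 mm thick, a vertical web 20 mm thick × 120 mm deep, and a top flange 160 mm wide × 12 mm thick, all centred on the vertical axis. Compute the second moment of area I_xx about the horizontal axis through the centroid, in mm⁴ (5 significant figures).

I_xx ≈ 2.9685 × 10⁷ mm⁴

Treat the section as a set of non-overlapping primitives; coordinates are from the bounding-box lower-left.
Bottom plate: 230 × 20, A = 4 600 mm², y = 10 mm, Ī = 153333.3 mm⁴.
Web plate: 20 × 120, A = 2 400 mm², y = 80 mm, Ī = 2 880 000 mm⁴.
Top plate: 160 × 12, A = 1 920 mm², y = 146 mm, Ī = 23 040 mm⁴.
Centroid: ȳ = ΣA·y / ΣA = 58.10762 mm.
Transfer each piece to the horizontal axis through the centroid using Ī + A·d² with d = y − 58.10762:
  bottom plate: d = -48.10762 mm → contributes +10 799 313 mm⁴
  web plate: d = 21.89238 mm → contributes +4 030 263 mm⁴
  top plate: d = 87.89238 mm → contributes +14 855 174 mm⁴
Total I = 29 684 750 mm⁴.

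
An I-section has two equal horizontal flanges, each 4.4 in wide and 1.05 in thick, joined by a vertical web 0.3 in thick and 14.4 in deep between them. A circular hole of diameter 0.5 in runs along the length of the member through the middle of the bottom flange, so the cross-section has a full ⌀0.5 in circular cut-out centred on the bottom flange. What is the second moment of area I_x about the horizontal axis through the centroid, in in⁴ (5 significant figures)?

Treat the section as a set of non-overlapping primitives; coordinates are from the bounding-box lower-left.
Bottom flange: 4.4 × 1.05, A = 4.62 in², y = 0.525 in, Ī = 0.4244625 in⁴.
Web: 0.3 × 14.4, A = 4.32 in², y = 8.25 in, Ī = 74.6496 in⁴.
Top flange: 4.4 × 1.05, A = 4.62 in², y = 15.975 in, Ī = 0.4244625 in⁴.
Hole (subtracted): ⌀0.5, A = 0.1963495 in², y = 0.525 in, Ī = 0.003067962 in⁴.
Centroid: ȳ = ΣA·y / ΣA = 8.363502 in.
Transfer each piece to the horizontal axis through the centroid using Ī + A·d² with d = y − 8.363502:
  bottom flange: d = -7.838502 in → contributes +284.287 in⁴
  web: d = -0.1135019 in → contributes +74.70525 in⁴
  top flange: d = 7.611498 in → contributes +268.0837 in⁴
  hole: d = -7.838502 in → contributes −12.0672 in⁴
Total I = 615.0088 in⁴.

I_x ≈ 615.01 in⁴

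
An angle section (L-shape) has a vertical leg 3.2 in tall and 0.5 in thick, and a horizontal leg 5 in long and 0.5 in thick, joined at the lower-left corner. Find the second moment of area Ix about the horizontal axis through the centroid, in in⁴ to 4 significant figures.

Ix ≈ 3.116 in⁴

Decompose the section into non-overlapping parts with the origin at the bottom-left of its bounding rectangle.
Vertical leg: 0.5 × 3.2, A = 1.6 in², y = 1.6 in, Ī = 1.36533 in⁴.
Horizontal leg (remainder): 4.5 × 0.5, A = 2.25 in², y = 0.25 in, Ī = 0.046875 in⁴.
Centroid: ȳ = ΣA·y / ΣA = 0.811039 in.
Transfer each piece to the horizontal axis through the centroid using Ī + A·d² with d = y − 0.811039:
  vertical leg: d = 0.788961 in → contributes +2.36127 in⁴
  horizontal leg (remainder): d = -0.561039 in → contributes +0.755096 in⁴
Total I = 3.11636 in⁴.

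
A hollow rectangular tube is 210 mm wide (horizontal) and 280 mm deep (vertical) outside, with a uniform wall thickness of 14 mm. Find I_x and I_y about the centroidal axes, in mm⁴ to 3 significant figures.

Treat the section as a set of non-overlapping primitives; coordinates are from the bounding-box lower-left.
Outer rectangle: 210 × 280, A = 58 800 mm², y = 140 mm, Ī = 384 160 000 mm⁴.
Inner void (subtracted): 182 × 252, A = 45 864 mm², y = 140 mm, Ī = 242 712 288 mm⁴.
By symmetry the centroid is at mid-height, ȳ = 140 mm.
All pieces are centred on the centroidal x-axis, so I = ΣĪ (holes subtracted) = 141 447 712 mm⁴.
Repeating about the centroidal y-axis gives I_y = 89 490 072 mm⁴.

I_x ≈ 1.41 × 10⁸ mm⁴, I_y ≈ 8.95 × 10⁷ mm⁴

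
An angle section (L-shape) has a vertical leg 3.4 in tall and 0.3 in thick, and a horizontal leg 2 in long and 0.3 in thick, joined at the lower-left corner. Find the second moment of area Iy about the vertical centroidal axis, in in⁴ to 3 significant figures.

Iy ≈ 0.470 in⁴

Treat the section as a set of non-overlapping primitives; coordinates are from the bounding-box lower-left.
Vertical leg: 0.3 × 3.4, A = 1.02 in², x = 0.15 in, Ī = 0.00765 in⁴.
Horizontal leg (remainder): 1.7 × 0.3, A = 0.51 in², x = 1.15 in, Ī = 0.12283 in⁴.
Centroid: x̄ = ΣA·x / ΣA = 0.48333 in.
Transfer each piece to the vertical centroidal axis using Ī + A·d² with d = x − 0.48333:
  vertical leg: d = -0.33333 in → contributes +0.12098 in⁴
  horizontal leg (remainder): d = 0.66667 in → contributes +0.34949 in⁴
Total I = 0.47048 in⁴.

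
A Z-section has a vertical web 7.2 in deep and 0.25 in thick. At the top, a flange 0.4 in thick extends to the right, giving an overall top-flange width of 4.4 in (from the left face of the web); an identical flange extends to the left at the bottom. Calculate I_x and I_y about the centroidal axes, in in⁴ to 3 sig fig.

Treat the section as a set of non-overlapping primitives; coordinates are from the bounding-box lower-left.
Web: 0.25 × 7.2, A = 1.8 in², y = 3.6 in, Ī = 7.776 in⁴.
Top flange (beyond web): 4.15 × 0.4, A = 1.66 in², y = 7 in, Ī = 0.022133 in⁴.
Bottom flange (beyond web): 4.15 × 0.4, A = 1.66 in², y = 0.2 in, Ī = 0.022133 in⁴.
Centroid: ȳ = ΣA·y / ΣA = 3.6 in.
Transfer each piece to the centroidal x-axis using Ī + A·d² with d = y − 3.6:
  web: d = 0 in → contributes +7.776 in⁴
  top flange (beyond web): d = 3.4 in → contributes +19.212 in⁴
  bottom flange (beyond web): d = -3.4 in → contributes +19.212 in⁴
Total I = 46.199 in⁴.
For the y-axis: x̄ = 4.275 in.
Repeating about the centroidal y-axis gives I_y = 20.843 in⁴.

I_x ≈ 46.2 in⁴, I_y ≈ 20.8 in⁴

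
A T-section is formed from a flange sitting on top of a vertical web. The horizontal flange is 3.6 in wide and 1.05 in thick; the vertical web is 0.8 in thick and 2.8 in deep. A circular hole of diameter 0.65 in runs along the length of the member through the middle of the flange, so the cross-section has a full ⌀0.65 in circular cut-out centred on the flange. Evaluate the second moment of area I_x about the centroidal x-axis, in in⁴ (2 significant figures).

Decompose the section into non-overlapping parts with the origin at the bottom-left of its bounding rectangle.
Flange: 3.6 × 1.05, A = 3.78 in², y = 3.325 in, Ī = 0.3473 in⁴.
Web: 0.8 × 2.8, A = 2.24 in², y = 1.4 in, Ī = 1.463 in⁴.
Hole (subtracted): ⌀0.65, A = 0.3318 in², y = 3.325 in, Ī = 0.008762 in⁴.
Centroid: ȳ = ΣA·y / ΣA = 2.567 in.
Transfer each piece to the centroidal x-axis using Ī + A·d² with d = y − 2.567:
  flange: d = 0.7581 in → contributes +2.52 in⁴
  web: d = -1.167 in → contributes +4.514 in⁴
  hole: d = 0.7581 in → contributes −0.1995 in⁴
Total I = 6.834 in⁴.

I_x ≈ 6.8 in⁴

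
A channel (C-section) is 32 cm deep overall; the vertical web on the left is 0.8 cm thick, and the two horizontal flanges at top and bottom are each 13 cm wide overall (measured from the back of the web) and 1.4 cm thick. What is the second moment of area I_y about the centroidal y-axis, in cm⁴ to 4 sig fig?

Split into non-overlapping primitives; take the origin at the lower-left of the bounding box.
Web: 0.8 × 32, A = 25.6 cm², x = 0.4 cm, Ī = 1.36533 cm⁴.
Top flange (beyond web): 12.2 × 1.4, A = 17.08 cm², x = 6.9 cm, Ī = 211.849 cm⁴.
Bottom flange (beyond web): 12.2 × 1.4, A = 17.08 cm², x = 6.9 cm, Ī = 211.849 cm⁴.
Centroid: x̄ = ΣA·x / ΣA = 4.11553 cm.
Transfer each piece to the centroidal y-axis using Ī + A·d² with d = x − 4.11553:
  web: d = -3.71553 cm → contributes +354.777 cm⁴
  top flange (beyond web): d = 2.78447 cm → contributes +344.275 cm⁴
  bottom flange (beyond web): d = 2.78447 cm → contributes +344.275 cm⁴
Total I = 1043.33 cm⁴.

I_y ≈ 1043 cm⁴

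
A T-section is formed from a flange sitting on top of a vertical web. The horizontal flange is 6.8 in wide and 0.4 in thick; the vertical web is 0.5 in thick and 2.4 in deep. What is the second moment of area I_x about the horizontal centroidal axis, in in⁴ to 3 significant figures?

Decompose the section into non-overlapping parts with the origin at the bottom-left of its bounding rectangle.
Flange: 6.8 × 0.4, A = 2.72 in², y = 2.6 in, Ī = 0.036267 in⁴.
Web: 0.5 × 2.4, A = 1.2 in², y = 1.2 in, Ī = 0.576 in⁴.
Centroid: ȳ = ΣA·y / ΣA = 2.1714 in.
Transfer each piece to the horizontal centroidal axis using Ī + A·d² with d = y − 2.1714:
  flange: d = 0.42857 in → contributes +0.53586 in⁴
  web: d = -0.97143 in → contributes +1.7084 in⁴
Total I = 2.2443 in⁴.

I_x ≈ 2.24 in⁴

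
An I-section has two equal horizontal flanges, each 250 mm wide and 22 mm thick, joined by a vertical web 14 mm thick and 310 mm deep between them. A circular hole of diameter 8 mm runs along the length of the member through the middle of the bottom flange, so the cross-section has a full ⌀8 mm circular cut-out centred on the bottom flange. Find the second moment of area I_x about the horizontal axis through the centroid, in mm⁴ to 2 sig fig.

I_x ≈ 3.4 × 10⁸ mm⁴

Treat the section as a set of non-overlapping primitives; coordinates are from the bounding-box lower-left.
Bottom flange: 250 × 22, A = 5 500 mm², y = 11 mm, Ī = 221 833 mm⁴.
Web: 14 × 310, A = 4 340 mm², y = 177 mm, Ī = 34 756 167 mm⁴.
Top flange: 250 × 22, A = 5 500 mm², y = 343 mm, Ī = 221 833 mm⁴.
Hole (subtracted): ⌀8, A = 50.27 mm², y = 11 mm, Ī = 201.1 mm⁴.
Centroid: ȳ = ΣA·y / ΣA = 177.5 mm.
Transfer each piece to the horizontal axis through the centroid using Ī + A·d² with d = y − 177.5:
  bottom flange: d = -166.5 mm → contributes +152 777 975 mm⁴
  web: d = -0.5457 mm → contributes +34 757 459 mm⁴
  top flange: d = 165.5 mm → contributes +150 784 968 mm⁴
  hole: d = -166.5 mm → contributes −1 394 439 mm⁴
Total I = 336 925 963 mm⁴.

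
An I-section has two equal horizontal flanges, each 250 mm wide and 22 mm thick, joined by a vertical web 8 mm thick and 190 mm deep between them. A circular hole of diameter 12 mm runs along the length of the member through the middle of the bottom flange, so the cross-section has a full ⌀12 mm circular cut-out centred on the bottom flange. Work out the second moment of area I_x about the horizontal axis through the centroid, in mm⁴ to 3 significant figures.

Break the section into simple shapes (no overlaps), measuring from the bottom-left corner of the bounding box.
Bottom flange: 250 × 22, A = 5 500 mm², y = 11 mm, Ī = 221 833 mm⁴.
Web: 8 × 190, A = 1 520 mm², y = 117 mm, Ī = 4 572 667 mm⁴.
Top flange: 250 × 22, A = 5 500 mm², y = 223 mm, Ī = 221 833 mm⁴.
Hole (subtracted): ⌀12, A = 113.1 mm², y = 11 mm, Ī = 1017.9 mm⁴.
Centroid: ȳ = ΣA·y / ΣA = 117.97 mm.
Transfer each piece to the horizontal axis through the centroid using Ī + A·d² with d = y − 117.97:
  bottom flange: d = -106.97 mm → contributes +63 151 630 mm⁴
  web: d = -0.96626 mm → contributes +4 574 086 mm⁴
  top flange: d = 105.03 mm → contributes +60 898 307 mm⁴
  hole: d = -106.97 mm → contributes −1 295 053 mm⁴
Total I = 127 328 970 mm⁴.

I_x ≈ 1.27 × 10⁸ mm⁴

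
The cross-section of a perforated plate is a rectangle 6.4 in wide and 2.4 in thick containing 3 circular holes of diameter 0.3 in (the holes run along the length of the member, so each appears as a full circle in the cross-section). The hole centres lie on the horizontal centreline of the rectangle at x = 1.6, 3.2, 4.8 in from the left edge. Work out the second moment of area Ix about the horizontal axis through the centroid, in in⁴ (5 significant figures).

Break the section into simple shapes (no overlaps), measuring from the bottom-left corner of the bounding box.
Plate: 6.4 × 2.4, A = 15.36 in², y = 1.2 in, Ī = 7.3728 in⁴.
Hole 1 (subtracted): ⌀0.3, A = 0.07068583 in², y = 1.2 in, Ī = 0.0003976078 in⁴.
Hole 2 (subtracted): ⌀0.3, A = 0.07068583 in², y = 1.2 in, Ī = 0.0003976078 in⁴.
Hole 3 (subtracted): ⌀0.3, A = 0.07068583 in², y = 1.2 in, Ī = 0.0003976078 in⁴.
By symmetry the centroid is at mid-height, ȳ = 1.2 in.
All pieces are centred on the horizontal axis through the centroid, so I = ΣĪ (holes subtracted) = 7.371607 in⁴.

Ix ≈ 7.3716 in⁴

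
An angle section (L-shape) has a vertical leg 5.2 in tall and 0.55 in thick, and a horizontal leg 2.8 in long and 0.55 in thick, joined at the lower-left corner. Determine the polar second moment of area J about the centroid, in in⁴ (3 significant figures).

Split into non-overlapping primitives; take the origin at the lower-left of the bounding box.
Vertical leg: 0.55 × 5.2, A = 2.86 in², y = 2.6 in, Ī = 6.4445 in⁴.
Horizontal leg (remainder): 2.25 × 0.55, A = 1.2375 in², y = 0.275 in, Ī = 0.031195 in⁴.
Centroid: ȳ = ΣA·y / ΣA = 1.8978 in.
Transfer each piece to the centroidal x-axis using Ī + A·d² with d = y − 1.8978:
  vertical leg: d = 0.70218 in → contributes +7.8547 in⁴
  horizontal leg (remainder): d = -1.6228 in → contributes +3.2902 in⁴
Total I = 11.145 in⁴.
For the y-axis: x̄ = 0.69782 in.
Repeating about the centroidal y-axis gives I_y = 2.2871 in⁴.
Polar second moment: J = I_x + I_y = 13.432 in⁴.

J ≈ 13.4 in⁴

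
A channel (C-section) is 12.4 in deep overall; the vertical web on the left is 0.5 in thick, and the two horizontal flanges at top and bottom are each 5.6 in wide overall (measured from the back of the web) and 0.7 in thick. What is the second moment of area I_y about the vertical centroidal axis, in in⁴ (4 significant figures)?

Decompose the section into non-overlapping parts with the origin at the bottom-left of its bounding rectangle.
Web: 0.5 × 12.4, A = 6.2 in², x = 0.25 in, Ī = 0.129167 in⁴.
Top flange (beyond web): 5.1 × 0.7, A = 3.57 in², x = 3.05 in, Ī = 7.73798 in⁴.
Bottom flange (beyond web): 5.1 × 0.7, A = 3.57 in², x = 3.05 in, Ī = 7.73798 in⁴.
Centroid: x̄ = ΣA·x / ΣA = 1.74865 in.
Transfer each piece to the vertical centroidal axis using Ī + A·d² with d = x − 1.74865:
  web: d = -1.49865 in → contributes +14.0541 in⁴
  top flange (beyond web): d = 1.30135 in → contributes +13.7838 in⁴
  bottom flange (beyond web): d = 1.30135 in → contributes +13.7838 in⁴
Total I = 41.6217 in⁴.

I_y ≈ 41.62 in⁴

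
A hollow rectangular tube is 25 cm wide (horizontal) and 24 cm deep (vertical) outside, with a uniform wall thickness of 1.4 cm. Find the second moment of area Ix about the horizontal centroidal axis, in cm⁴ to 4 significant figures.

Ix ≈ 1.117 × 10⁴ cm⁴

Break the section into simple shapes (no overlaps), measuring from the bottom-left corner of the bounding box.
Outer rectangle: 25 × 24, A = 600 cm², y = 12 cm, Ī = 28 800 cm⁴.
Inner void (subtracted): 22.2 × 21.2, A = 470.64 cm², y = 12 cm, Ī = 17 627 cm⁴.
By symmetry the centroid is at mid-height, ȳ = 12 cm.
All pieces are centred on the horizontal centroidal axis, so I = ΣĪ (holes subtracted) = 11 173 cm⁴.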